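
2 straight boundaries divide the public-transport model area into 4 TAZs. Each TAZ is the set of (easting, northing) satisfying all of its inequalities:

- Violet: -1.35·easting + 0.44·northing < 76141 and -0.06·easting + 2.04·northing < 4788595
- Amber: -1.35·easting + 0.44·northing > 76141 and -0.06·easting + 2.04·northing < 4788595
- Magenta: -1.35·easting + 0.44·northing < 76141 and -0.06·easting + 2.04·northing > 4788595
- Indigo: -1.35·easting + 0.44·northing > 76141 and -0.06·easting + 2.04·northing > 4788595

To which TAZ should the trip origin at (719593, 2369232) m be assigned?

-1.35·719593 + 0.44·2369232 = 71011.530, which is < 76141
-0.06·719593 + 2.04·2369232 = 4790057.700, which is > 4788595
This sign pattern matches Magenta.

Magenta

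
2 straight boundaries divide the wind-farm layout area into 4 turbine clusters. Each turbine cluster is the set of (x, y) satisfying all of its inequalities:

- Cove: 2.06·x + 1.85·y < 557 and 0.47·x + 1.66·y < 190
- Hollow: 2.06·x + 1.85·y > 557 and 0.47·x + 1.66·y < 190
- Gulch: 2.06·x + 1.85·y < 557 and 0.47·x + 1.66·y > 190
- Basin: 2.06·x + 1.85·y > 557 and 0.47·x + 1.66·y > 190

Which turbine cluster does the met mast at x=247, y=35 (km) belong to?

Hollow

2.06·247 + 1.85·35 = 573.570, which is > 557
0.47·247 + 1.66·35 = 174.190, which is < 190
This sign pattern matches Hollow.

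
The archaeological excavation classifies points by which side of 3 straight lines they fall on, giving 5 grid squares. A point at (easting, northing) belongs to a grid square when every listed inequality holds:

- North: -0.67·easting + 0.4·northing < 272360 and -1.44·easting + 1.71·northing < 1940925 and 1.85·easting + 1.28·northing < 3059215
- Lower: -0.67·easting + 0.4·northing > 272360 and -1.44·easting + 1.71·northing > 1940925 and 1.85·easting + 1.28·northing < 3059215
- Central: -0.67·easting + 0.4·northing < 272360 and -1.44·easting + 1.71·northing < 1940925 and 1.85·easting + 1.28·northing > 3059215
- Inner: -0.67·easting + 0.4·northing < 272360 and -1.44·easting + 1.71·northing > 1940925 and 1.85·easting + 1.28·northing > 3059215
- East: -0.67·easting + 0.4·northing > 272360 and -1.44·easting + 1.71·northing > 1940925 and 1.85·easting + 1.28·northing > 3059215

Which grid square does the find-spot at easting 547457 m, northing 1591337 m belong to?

-0.67·547457 + 0.4·1591337 = 269738.610, which is < 272360
-1.44·547457 + 1.71·1591337 = 1932848.190, which is < 1940925
1.85·547457 + 1.28·1591337 = 3049706.810, which is < 3059215
This sign pattern matches North.

North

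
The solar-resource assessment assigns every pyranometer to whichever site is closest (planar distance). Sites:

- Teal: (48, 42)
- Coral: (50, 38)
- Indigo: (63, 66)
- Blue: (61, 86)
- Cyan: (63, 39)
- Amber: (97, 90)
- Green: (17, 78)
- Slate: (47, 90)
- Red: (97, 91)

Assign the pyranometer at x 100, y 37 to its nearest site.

Cyan

Squared distances to each site:
Teal: 2729.000; Coral: 2501.000; Indigo: 2210.000; Blue: 3922.000; Cyan: 1373.000; Amber: 2818.000; Green: 8570.000; Slate: 5618.000; Red: 2925.000.
Minimum at Cyan.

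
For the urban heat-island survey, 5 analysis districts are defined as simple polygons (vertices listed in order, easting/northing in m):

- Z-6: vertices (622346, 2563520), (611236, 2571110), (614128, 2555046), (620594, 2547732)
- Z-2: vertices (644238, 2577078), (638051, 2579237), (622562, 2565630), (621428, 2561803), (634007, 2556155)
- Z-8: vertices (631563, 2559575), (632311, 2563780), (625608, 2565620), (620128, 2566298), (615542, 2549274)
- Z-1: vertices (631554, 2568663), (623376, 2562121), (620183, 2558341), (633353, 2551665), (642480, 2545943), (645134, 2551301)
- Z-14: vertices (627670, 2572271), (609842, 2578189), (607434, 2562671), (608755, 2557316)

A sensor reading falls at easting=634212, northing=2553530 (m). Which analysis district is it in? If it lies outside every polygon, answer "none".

Z-1

Cast a ray rightward from (634212, 2553530). For each polygon, the edges (by vertex number in listed order) whose endpoints lie on opposite sides of northing = 2553530, where each meets that height, and whether that is right or left of the point:
Z-6: 3–4 at easting≈615468.2 (left), 4–1 at easting≈621237.4 (left) → 0 crossings.
Z-2: no edge straddles that height → 0 crossings.
Z-8: 4–5 at easting≈616688.5 (left), 5–1 at easting≈622161.3 (left) → 0 crossings.
Z-1: 3–4 at easting≈629673.8 (left), 6–1 at easting≈643390.5 (right) → 1 crossing.
Z-14: no edge straddles that height → 0 crossings.
Only Z-1 has an odd count, so the point is inside Z-1.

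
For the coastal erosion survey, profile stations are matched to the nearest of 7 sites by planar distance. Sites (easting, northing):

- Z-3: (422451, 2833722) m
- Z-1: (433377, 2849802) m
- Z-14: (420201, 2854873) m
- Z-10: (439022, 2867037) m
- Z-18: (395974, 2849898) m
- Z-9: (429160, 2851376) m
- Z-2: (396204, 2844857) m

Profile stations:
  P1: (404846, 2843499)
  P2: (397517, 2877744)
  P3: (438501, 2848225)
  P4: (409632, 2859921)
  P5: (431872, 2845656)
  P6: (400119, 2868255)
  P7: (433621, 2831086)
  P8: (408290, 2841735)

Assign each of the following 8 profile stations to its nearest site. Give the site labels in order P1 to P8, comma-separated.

P1 → Z-2 (d²=76528328.00)
P2 → Z-18 (d²=777780565.00)
P3 → Z-1 (d²=28742305.00)
P4 → Z-14 (d²=137186065.00)
P5 → Z-1 (d²=19454341.00)
P6 → Z-18 (d²=354160474.00)
P7 → Z-3 (d²=131717396.00)
P8 → Z-2 (d²=155818280.00)

Z-2, Z-18, Z-1, Z-14, Z-1, Z-18, Z-3, Z-2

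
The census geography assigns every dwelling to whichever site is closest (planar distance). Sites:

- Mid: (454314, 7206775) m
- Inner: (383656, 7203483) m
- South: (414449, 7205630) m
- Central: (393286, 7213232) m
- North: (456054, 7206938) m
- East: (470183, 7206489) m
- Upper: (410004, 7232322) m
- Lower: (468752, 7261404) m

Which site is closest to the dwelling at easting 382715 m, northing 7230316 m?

Central

Squared distances to each site:
Mid: 5680595482.000; Inner: 720895370.000; South: 1616445352.000; Central: 403609097.000; North: 5925139805.000; East: 8218376953.000; Upper: 748713557.000; Lower: 8368829113.000.
Minimum at Central.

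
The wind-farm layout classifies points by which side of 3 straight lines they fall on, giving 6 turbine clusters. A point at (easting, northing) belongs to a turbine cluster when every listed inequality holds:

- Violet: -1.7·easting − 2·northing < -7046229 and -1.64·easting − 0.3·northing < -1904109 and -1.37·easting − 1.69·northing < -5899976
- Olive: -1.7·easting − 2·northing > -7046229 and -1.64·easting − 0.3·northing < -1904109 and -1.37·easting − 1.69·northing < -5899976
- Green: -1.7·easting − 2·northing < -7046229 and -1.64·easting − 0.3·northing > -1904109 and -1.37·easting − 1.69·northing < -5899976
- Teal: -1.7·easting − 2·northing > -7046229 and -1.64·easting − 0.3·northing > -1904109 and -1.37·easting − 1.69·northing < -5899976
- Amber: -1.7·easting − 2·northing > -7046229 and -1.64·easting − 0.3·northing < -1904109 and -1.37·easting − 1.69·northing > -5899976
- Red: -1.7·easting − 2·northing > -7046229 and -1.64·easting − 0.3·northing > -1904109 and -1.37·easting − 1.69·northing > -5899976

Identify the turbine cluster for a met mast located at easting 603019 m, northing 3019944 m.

-1.7·603019 − 2·3019944 = -7065020.300, which is < -7046229
-1.64·603019 − 0.3·3019944 = -1894934.360, which is > -1904109
-1.37·603019 − 1.69·3019944 = -5929841.390, which is < -5899976
This sign pattern matches Green.

Green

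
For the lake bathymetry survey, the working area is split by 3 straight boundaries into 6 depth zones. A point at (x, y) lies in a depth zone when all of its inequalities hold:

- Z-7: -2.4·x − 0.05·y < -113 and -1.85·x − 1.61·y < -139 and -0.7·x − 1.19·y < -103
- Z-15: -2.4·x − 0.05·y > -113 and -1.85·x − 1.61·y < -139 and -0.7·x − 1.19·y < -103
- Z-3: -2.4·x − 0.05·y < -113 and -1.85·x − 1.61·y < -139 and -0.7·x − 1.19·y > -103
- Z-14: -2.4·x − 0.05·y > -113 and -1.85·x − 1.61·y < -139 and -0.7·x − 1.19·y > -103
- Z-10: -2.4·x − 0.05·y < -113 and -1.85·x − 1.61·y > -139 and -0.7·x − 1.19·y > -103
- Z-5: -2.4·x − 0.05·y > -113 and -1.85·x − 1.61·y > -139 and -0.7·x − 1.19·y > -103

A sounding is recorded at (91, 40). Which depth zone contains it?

Z-7

-2.4·91 − 0.05·40 = -220.400, which is < -113
-1.85·91 − 1.61·40 = -232.750, which is < -139
-0.7·91 − 1.19·40 = -111.300, which is < -103
This sign pattern matches Z-7.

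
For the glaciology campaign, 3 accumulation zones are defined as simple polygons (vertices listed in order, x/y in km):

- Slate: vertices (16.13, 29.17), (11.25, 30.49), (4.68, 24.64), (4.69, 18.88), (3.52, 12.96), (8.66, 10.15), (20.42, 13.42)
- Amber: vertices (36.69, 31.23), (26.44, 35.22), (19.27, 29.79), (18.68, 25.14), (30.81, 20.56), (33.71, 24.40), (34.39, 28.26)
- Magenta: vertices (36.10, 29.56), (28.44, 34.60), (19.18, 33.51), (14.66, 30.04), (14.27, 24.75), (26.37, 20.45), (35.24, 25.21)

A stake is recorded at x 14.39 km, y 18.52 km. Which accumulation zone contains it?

Slate

Cast a ray rightward from (14.39, 18.52). For each polygon, the edges (by vertex number in listed order) whose endpoints lie on opposite sides of y = 18.52, where each meets that height, and whether that is right or left of the point:
Slate: 4–5 at x≈4.619 (left), 7–1 at x≈19.031 (right) → 1 crossing.
Amber: no edge straddles that height → 0 crossings.
Magenta: no edge straddles that height → 0 crossings.
Only Slate has an odd count, so the point is inside Slate.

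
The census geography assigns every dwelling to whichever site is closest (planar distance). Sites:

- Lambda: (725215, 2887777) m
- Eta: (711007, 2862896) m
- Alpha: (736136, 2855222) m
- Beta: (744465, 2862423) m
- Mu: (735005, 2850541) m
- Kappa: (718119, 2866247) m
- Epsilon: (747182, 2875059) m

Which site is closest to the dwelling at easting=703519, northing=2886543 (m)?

Lambda

Squared distances to each site:
Lambda: 472239172.000; Eta: 615250753.000; Alpha: 2044873730.000; Beta: 2258349316.000; Mu: 2287512200.000; Kappa: 625087616.000; Epsilon: 2038339825.000.
Minimum at Lambda.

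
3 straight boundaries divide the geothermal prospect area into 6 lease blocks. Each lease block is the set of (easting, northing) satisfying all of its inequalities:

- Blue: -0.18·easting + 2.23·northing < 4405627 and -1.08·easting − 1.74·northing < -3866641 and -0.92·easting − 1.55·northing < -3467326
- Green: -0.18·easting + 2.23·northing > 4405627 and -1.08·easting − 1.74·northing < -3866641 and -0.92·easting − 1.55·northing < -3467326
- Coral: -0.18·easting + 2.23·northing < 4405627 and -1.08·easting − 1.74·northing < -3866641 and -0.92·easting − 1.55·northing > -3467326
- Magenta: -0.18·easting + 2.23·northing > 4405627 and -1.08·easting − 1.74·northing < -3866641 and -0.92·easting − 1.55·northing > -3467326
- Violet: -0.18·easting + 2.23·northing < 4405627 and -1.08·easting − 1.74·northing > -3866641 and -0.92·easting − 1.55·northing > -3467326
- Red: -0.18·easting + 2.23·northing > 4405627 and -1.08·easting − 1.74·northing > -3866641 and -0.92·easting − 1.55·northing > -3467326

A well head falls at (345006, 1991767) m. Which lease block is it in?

-0.18·345006 + 2.23·1991767 = 4379539.330, which is < 4405627
-1.08·345006 − 1.74·1991767 = -3838281.060, which is > -3866641
-0.92·345006 − 1.55·1991767 = -3404644.370, which is > -3467326
This sign pattern matches Violet.

Violet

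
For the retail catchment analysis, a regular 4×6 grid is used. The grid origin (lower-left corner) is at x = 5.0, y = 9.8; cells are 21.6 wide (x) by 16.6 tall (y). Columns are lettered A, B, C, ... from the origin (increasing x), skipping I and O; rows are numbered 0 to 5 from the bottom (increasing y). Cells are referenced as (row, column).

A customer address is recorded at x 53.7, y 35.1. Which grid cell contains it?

Column index: ⌊(53.7 − 5.0) / 21.6⌋ = ⌊2.255⌋ = 2 → column C
Row offset from origin: ⌊(35.1 − 9.8) / 16.6⌋ = ⌊1.524⌋ = 1 → row 1

(1, C)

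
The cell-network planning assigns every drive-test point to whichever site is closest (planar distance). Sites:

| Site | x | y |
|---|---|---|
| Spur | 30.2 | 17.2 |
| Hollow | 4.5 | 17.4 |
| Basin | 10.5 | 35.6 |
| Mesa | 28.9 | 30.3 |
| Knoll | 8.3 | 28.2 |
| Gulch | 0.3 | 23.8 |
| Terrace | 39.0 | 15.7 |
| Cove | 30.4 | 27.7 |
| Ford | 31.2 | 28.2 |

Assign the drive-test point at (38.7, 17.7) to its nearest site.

Squared distances to each site:
Spur: 72.500; Hollow: 1169.730; Basin: 1115.650; Mesa: 254.800; Knoll: 1034.410; Gulch: 1511.770; Terrace: 4.090; Cove: 168.890; Ford: 166.500.
Minimum at Terrace.

Terrace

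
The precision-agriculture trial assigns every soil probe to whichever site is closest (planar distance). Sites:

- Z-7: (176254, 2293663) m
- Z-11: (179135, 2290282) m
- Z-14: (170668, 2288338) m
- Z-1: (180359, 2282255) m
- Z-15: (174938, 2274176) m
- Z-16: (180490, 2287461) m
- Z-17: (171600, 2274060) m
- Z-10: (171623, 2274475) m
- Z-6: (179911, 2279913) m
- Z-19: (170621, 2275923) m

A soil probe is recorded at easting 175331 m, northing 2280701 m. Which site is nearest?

Squared distances to each site:
Z-7: 168865373.000; Z-11: 106265977.000; Z-14: 80067338.000; Z-1: 27695700.000; Z-15: 42730074.000; Z-16: 72312881.000; Z-17: 58023242.000; Z-10: 52512340.000; Z-6: 21597344.000; Z-19: 45013384.000.
Minimum at Z-6.

Z-6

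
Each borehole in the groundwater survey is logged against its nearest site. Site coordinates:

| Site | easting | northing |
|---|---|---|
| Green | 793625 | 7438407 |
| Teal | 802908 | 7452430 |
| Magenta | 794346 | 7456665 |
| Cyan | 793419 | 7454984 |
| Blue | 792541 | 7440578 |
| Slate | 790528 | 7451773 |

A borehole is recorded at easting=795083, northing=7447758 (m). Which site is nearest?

Squared distances to each site:
Green: 89566965.000; Teal: 83058209.000; Magenta: 79877818.000; Cyan: 54983972.000; Blue: 58014164.000; Slate: 36868250.000.
Minimum at Slate.

Slate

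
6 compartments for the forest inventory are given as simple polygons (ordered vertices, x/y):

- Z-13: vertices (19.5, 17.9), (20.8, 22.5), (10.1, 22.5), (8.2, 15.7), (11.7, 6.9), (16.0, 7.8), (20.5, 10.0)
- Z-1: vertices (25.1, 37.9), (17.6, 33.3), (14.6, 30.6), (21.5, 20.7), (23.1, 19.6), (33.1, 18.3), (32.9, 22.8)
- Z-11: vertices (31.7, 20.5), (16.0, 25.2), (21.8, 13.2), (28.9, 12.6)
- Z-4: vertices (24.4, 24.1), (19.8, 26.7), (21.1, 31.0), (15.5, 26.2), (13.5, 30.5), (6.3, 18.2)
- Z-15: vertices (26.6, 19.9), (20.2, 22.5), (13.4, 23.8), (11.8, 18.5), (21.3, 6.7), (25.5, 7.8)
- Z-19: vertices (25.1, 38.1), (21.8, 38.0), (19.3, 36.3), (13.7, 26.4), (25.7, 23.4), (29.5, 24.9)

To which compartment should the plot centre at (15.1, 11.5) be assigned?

Cast a ray rightward from (15.1, 11.5). For each polygon, the edges (by vertex number in listed order) whose endpoints lie on opposite sides of y = 11.5, where each meets that height, and whether that is right or left of the point:
Z-13: 4–5 at x≈9.87 (left), 7–1 at x≈20.31 (right) → 1 crossing.
Z-1: no edge straddles that height → 0 crossings.
Z-11: no edge straddles that height → 0 crossings.
Z-4: no edge straddles that height → 0 crossings.
Z-15: 4–5 at x≈17.44 (right), 6–1 at x≈25.84 (right) → 2 crossings.
Z-19: no edge straddles that height → 0 crossings.
Only Z-13 has an odd count, so the point is inside Z-13.

Z-13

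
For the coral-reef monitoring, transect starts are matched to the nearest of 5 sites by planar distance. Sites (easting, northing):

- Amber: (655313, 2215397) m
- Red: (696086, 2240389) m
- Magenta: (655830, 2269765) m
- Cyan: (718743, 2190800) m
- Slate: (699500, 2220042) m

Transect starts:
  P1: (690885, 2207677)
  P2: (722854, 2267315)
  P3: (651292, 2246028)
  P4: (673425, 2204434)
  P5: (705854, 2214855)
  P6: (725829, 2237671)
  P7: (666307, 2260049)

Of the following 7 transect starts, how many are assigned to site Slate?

P1 → Slate
P2 → Red
P3 → Magenta
P4 → Amber
P5 → Slate
P6 → Red
P7 → Magenta
2 of the 7 go to Slate.

2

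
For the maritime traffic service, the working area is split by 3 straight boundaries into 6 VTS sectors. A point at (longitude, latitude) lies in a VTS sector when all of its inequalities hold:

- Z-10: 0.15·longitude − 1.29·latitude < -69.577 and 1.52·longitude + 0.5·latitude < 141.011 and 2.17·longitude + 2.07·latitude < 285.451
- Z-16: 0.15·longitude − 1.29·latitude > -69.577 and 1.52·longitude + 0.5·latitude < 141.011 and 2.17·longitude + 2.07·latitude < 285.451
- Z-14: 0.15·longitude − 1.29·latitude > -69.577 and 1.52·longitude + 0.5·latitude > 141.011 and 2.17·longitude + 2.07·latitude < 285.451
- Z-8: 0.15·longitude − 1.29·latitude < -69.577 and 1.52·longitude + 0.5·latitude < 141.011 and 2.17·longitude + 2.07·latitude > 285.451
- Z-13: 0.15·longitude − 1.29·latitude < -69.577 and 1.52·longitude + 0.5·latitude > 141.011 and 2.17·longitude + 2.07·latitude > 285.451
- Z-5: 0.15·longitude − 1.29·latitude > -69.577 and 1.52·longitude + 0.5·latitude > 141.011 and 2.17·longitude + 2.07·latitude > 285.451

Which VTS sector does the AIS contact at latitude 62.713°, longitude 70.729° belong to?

0.15·70.729 − 1.29·62.713 = -70.290, which is < -69.577
1.52·70.729 + 0.5·62.713 = 138.865, which is < 141.011
2.17·70.729 + 2.07·62.713 = 283.298, which is < 285.451
This sign pattern matches Z-10.

Z-10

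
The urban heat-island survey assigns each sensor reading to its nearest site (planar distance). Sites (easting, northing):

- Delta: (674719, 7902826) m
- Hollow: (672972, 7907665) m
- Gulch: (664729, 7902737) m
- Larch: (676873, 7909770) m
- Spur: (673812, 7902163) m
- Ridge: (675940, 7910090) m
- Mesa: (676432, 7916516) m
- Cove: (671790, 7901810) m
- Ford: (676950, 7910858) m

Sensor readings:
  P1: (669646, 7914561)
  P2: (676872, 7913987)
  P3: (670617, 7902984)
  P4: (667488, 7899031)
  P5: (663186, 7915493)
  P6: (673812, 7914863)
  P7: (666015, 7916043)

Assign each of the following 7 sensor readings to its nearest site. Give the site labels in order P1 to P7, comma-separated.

Mesa, Mesa, Cove, Gulch, Hollow, Mesa, Mesa

P1 → Mesa (d²=49871821.00)
P2 → Mesa (d²=6589441.00)
P3 → Cove (d²=2754205.00)
P4 → Gulch (d²=21346517.00)
P5 → Hollow (d²=157043380.00)
P6 → Mesa (d²=9596809.00)
P7 → Mesa (d²=108737618.00)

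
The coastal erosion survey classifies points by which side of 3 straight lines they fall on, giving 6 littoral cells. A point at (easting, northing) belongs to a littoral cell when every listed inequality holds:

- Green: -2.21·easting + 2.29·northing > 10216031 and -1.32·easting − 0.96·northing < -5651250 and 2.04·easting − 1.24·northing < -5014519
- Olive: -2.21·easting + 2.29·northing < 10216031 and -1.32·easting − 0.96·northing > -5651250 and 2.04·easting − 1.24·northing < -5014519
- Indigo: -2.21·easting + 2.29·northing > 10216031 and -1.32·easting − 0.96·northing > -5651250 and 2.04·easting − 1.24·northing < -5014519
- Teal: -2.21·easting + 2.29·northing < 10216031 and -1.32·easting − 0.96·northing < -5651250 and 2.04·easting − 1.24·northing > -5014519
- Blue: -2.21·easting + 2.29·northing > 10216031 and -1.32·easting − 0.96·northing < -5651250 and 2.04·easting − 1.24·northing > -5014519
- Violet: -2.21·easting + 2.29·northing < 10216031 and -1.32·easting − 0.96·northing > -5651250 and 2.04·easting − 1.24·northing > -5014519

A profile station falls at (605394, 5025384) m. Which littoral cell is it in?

-2.21·605394 + 2.29·5025384 = 10170208.620, which is < 10216031
-1.32·605394 − 0.96·5025384 = -5623488.720, which is > -5651250
2.04·605394 − 1.24·5025384 = -4996472.400, which is > -5014519
This sign pattern matches Violet.

Violet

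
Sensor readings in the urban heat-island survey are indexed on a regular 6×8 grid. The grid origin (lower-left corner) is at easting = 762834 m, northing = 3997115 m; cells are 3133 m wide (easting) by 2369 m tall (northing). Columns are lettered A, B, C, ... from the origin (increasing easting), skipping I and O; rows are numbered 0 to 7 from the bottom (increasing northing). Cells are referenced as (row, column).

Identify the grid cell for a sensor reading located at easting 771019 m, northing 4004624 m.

Column index: ⌊(771019 − 762834) / 3133⌋ = ⌊2.613⌋ = 2 → column C
Row offset from origin: ⌊(4004624 − 3997115) / 2369⌋ = ⌊3.170⌋ = 3 → row 3

(3, C)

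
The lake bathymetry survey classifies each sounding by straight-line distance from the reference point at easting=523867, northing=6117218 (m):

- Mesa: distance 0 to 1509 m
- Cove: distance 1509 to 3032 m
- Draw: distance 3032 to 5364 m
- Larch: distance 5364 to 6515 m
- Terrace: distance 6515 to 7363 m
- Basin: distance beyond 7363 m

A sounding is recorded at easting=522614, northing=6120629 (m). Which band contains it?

Draw

Distance = √((522614−523867)² + (6120629−6117218)²) = √(1570009.000 + 11634921.000) = 3633.859 m.
3032 ≤ 3633.859 < 5364 → Draw.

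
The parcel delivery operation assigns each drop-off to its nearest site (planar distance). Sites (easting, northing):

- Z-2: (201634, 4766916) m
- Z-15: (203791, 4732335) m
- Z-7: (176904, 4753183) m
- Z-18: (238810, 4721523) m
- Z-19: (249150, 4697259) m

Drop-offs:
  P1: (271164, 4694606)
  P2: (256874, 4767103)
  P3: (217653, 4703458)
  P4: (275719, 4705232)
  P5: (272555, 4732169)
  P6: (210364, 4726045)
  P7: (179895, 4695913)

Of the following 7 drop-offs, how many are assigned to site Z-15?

2

P1 → Z-19
P2 → Z-18
P3 → Z-18
P4 → Z-19
P5 → Z-18
P6 → Z-15
P7 → Z-15
2 of the 7 go to Z-15.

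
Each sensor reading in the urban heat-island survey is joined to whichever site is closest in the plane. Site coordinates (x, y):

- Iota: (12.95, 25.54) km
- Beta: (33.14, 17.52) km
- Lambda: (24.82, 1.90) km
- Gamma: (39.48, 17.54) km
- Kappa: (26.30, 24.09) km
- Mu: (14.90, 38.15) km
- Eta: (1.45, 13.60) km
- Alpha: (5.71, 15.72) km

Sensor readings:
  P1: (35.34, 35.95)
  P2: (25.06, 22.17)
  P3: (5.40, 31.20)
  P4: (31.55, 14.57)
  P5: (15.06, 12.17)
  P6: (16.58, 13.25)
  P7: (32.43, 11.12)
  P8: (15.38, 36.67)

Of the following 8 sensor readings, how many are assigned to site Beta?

P1 → Kappa
P2 → Kappa
P3 → Iota
P4 → Beta
P5 → Alpha
P6 → Alpha
P7 → Beta
P8 → Mu
2 of the 8 go to Beta.

2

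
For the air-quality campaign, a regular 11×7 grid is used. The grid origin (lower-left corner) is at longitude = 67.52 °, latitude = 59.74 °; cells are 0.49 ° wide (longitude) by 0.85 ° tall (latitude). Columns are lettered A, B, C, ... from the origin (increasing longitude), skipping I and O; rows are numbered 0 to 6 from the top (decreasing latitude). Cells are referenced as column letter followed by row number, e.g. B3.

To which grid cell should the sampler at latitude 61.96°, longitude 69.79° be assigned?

Column index: ⌊(69.79 − 67.52) / 0.49⌋ = ⌊4.633⌋ = 4 → column E
Row offset from origin: ⌊(61.96 − 59.74) / 0.85⌋ = ⌊2.612⌋ = 2 → row 4 (counted from top)

E4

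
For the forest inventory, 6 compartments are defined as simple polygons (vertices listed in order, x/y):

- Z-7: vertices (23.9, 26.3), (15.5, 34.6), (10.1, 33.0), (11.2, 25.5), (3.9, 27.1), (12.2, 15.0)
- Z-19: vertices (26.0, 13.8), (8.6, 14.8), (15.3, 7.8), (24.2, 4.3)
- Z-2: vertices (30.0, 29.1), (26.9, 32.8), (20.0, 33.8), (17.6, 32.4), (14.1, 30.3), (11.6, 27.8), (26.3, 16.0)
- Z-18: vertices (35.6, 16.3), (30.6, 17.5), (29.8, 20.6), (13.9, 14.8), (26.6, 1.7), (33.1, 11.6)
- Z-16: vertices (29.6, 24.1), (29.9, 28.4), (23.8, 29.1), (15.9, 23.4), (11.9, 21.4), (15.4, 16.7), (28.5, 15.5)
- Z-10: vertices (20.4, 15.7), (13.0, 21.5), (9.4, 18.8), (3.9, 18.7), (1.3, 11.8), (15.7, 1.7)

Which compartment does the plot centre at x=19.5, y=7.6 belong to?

Cast a ray rightward from (19.5, 7.6). For each polygon, the edges (by vertex number in listed order) whose endpoints lie on opposite sides of y = 7.6, where each meets that height, and whether that is right or left of the point:
Z-7: no edge straddles that height → 0 crossings.
Z-19: 3–4 at x≈15.81 (left), 4–1 at x≈24.83 (right) → 1 crossing.
Z-2: no edge straddles that height → 0 crossings.
Z-18: 4–5 at x≈20.88 (right), 5–6 at x≈30.47 (right) → 2 crossings.
Z-16: no edge straddles that height → 0 crossings.
Z-10: 5–6 at x≈7.29 (left), 6–1 at x≈17.68 (left) → 0 crossings.
Only Z-19 has an odd count, so the point is inside Z-19.

Z-19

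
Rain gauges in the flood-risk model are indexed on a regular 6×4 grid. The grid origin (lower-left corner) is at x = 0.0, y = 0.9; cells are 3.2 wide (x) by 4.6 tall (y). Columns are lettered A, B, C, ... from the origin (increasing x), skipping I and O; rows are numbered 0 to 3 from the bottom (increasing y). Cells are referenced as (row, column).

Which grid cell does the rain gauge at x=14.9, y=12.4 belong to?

(2, E)

Column index: ⌊(14.9 − 0.0) / 3.2⌋ = ⌊4.656⌋ = 4 → column E
Row offset from origin: ⌊(12.4 − 0.9) / 4.6⌋ = ⌊2.500⌋ = 2 → row 2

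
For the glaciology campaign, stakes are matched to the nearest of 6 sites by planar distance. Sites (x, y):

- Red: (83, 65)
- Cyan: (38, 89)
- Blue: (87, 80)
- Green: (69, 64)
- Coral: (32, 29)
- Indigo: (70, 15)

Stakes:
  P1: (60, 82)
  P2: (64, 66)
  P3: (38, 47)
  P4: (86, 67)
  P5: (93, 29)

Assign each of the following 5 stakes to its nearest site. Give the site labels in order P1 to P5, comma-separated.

P1 → Green (d²=405.00)
P2 → Green (d²=29.00)
P3 → Coral (d²=360.00)
P4 → Red (d²=13.00)
P5 → Indigo (d²=725.00)

Green, Green, Coral, Red, Indigo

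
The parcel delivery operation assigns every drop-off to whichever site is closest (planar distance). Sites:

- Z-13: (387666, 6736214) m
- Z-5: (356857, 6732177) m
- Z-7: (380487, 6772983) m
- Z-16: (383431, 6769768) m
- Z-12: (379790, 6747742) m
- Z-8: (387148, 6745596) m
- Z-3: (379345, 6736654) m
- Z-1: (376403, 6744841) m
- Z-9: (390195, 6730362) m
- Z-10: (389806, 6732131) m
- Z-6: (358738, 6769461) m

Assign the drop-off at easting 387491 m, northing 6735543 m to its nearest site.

Squared distances to each site:
Z-13: 480866.000; Z-5: 949771912.000; Z-7: 1450809616.000; Z-16: 1187834225.000; Z-12: 208121002.000; Z-8: 101180458.000; Z-3: 67591637.000; Z-1: 209396548.000; Z-9: 34154377.000; Z-10: 17000969.000; Z-6: 1977165733.000.
Minimum at Z-13.

Z-13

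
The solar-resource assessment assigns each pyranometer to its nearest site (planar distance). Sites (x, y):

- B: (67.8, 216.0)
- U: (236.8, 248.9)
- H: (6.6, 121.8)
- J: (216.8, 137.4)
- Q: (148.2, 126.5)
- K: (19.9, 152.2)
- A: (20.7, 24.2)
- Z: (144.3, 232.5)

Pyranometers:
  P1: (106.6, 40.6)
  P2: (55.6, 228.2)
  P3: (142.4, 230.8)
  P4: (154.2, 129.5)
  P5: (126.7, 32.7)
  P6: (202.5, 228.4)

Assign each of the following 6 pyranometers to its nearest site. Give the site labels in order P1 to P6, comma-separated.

P1 → A (d²=7647.77)
P2 → B (d²=297.68)
P3 → Z (d²=6.50)
P4 → Q (d²=45.00)
P5 → Q (d²=9260.69)
P6 → U (d²=1596.74)

A, B, Z, Q, Q, U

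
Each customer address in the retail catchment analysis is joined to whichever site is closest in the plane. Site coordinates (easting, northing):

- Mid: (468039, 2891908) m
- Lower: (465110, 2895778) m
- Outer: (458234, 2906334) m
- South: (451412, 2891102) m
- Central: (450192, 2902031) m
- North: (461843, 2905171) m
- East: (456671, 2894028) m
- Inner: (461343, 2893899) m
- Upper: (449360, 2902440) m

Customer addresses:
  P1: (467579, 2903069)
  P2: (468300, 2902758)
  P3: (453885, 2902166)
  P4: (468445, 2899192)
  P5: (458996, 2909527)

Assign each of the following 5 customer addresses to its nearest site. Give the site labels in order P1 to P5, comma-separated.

P1 → North (d²=37320100.00)
P2 → North (d²=47515418.00)
P3 → Central (d²=13656474.00)
P4 → Lower (d²=22777621.00)
P5 → Outer (d²=10775893.00)

North, North, Central, Lower, Outer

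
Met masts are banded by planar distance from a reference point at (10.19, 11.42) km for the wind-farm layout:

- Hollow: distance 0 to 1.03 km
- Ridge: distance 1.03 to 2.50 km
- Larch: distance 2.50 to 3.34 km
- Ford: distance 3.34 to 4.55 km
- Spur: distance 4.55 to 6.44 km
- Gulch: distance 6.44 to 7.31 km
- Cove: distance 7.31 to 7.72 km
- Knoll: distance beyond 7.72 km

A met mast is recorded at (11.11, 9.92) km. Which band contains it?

Ridge

Distance = √((11.11−10.19)² + (9.92−11.42)²) = √(0.846 + 2.250) = 1.760 km.
1.03 ≤ 1.760 < 2.50 → Ridge.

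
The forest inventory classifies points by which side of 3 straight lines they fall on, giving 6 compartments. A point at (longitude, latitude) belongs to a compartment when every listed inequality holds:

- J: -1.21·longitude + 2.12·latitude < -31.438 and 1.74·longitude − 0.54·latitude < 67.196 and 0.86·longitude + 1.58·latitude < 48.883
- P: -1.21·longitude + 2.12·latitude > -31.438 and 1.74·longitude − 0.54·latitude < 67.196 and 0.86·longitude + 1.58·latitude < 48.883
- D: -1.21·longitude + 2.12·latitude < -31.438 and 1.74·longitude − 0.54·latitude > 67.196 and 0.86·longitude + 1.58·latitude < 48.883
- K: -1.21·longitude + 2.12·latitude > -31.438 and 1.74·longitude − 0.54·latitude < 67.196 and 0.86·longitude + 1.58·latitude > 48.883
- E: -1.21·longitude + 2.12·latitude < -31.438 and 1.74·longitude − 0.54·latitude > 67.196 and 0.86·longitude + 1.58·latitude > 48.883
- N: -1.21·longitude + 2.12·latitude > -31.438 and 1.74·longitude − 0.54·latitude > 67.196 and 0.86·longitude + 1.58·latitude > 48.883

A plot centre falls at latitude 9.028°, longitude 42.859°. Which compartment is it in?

-1.21·42.859 + 2.12·9.028 = -32.720, which is < -31.438
1.74·42.859 − 0.54·9.028 = 69.700, which is > 67.196
0.86·42.859 + 1.58·9.028 = 51.123, which is > 48.883
This sign pattern matches E.

E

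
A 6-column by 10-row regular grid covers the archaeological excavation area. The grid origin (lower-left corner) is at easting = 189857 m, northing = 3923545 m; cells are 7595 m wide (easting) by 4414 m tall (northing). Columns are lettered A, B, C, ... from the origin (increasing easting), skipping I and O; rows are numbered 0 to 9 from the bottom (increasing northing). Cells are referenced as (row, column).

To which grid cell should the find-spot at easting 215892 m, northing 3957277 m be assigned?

Column index: ⌊(215892 − 189857) / 7595⌋ = ⌊3.428⌋ = 3 → column D
Row offset from origin: ⌊(3957277 − 3923545) / 4414⌋ = ⌊7.642⌋ = 7 → row 7

(7, D)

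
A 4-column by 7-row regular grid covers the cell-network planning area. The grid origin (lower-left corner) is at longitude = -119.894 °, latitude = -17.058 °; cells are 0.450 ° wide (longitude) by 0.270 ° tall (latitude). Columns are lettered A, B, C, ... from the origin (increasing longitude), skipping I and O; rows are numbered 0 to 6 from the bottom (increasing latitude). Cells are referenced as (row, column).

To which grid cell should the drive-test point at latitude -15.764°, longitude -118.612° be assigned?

Column index: ⌊(-118.612 − -119.894) / 0.450⌋ = ⌊2.849⌋ = 2 → column C
Row offset from origin: ⌊(-15.764 − -17.058) / 0.270⌋ = ⌊4.793⌋ = 4 → row 4

(4, C)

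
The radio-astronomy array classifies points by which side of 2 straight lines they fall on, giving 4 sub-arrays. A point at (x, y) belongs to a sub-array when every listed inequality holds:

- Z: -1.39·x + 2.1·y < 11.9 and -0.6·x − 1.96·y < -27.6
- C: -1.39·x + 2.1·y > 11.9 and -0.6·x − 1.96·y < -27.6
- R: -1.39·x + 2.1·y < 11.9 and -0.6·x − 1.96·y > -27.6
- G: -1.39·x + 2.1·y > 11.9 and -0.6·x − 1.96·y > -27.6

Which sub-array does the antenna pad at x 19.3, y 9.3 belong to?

Z

-1.39·19.3 + 2.1·9.3 = -7.297, which is < 11.9
-0.6·19.3 − 1.96·9.3 = -29.808, which is < -27.6
This sign pattern matches Z.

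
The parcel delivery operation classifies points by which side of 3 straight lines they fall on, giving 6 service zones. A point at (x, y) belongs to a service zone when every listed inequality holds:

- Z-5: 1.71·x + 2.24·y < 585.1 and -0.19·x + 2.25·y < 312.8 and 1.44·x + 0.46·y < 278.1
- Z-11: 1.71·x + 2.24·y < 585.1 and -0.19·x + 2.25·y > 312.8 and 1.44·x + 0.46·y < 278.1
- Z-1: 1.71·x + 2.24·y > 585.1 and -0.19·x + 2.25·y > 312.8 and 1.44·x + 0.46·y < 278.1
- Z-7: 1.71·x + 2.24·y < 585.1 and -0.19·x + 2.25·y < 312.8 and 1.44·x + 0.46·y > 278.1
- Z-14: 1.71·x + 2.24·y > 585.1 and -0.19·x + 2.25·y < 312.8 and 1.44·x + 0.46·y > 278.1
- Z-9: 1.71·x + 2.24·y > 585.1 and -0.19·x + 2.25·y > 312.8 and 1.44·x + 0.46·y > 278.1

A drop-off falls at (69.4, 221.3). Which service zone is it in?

Z-1

1.71·69.4 + 2.24·221.3 = 614.386, which is > 585.1
-0.19·69.4 + 2.25·221.3 = 484.739, which is > 312.8
1.44·69.4 + 0.46·221.3 = 201.734, which is < 278.1
This sign pattern matches Z-1.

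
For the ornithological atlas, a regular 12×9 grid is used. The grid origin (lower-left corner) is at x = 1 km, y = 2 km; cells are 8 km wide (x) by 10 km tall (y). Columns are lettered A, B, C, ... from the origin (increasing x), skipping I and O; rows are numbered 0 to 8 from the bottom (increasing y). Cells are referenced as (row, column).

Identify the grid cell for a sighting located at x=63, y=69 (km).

Column index: ⌊(63 − 1) / 8⌋ = ⌊7.750⌋ = 7 → column H
Row offset from origin: ⌊(69 − 2) / 10⌋ = ⌊6.700⌋ = 6 → row 6

(6, H)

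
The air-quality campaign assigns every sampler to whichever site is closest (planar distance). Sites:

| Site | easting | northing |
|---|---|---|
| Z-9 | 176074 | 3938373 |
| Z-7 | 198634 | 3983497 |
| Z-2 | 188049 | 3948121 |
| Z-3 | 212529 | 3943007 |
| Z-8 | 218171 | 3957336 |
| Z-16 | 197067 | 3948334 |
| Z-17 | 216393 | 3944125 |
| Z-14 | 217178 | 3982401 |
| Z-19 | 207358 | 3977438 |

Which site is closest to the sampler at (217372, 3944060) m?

Squared distances to each site:
Z-9: 1737866773.000; Z-7: 1906389613.000; Z-2: 876330050.000; Z-3: 24563458.000; Z-8: 176890577.000; Z-16: 430560101.000; Z-17: 962666.000; Z-14: 1470069917.000; Z-19: 1214371080.000.
Minimum at Z-17.

Z-17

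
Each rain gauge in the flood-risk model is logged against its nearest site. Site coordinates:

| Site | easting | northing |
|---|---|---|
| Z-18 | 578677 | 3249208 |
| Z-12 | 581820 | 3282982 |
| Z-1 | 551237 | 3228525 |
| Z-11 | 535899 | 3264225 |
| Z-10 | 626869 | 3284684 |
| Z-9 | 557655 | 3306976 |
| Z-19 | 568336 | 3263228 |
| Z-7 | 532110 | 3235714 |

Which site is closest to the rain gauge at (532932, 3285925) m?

Z-11

Squared distances to each site:
Z-18: 3440743114.000; Z-12: 2398697793.000; Z-1: 3629833025.000; Z-11: 479693089.000; Z-10: 8825700050.000; Z-9: 1054371330.000; Z-19: 1768597025.000; Z-7: 2521820205.000.
Minimum at Z-11.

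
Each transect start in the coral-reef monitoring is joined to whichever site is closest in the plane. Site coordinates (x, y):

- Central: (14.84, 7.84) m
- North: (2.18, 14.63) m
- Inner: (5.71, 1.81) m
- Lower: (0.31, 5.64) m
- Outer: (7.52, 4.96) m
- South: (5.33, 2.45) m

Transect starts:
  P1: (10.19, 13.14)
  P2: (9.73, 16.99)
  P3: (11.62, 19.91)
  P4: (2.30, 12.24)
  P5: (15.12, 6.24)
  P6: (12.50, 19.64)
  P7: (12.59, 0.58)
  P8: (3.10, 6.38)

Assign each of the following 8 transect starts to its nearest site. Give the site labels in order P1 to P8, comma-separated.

Central, North, North, North, Central, North, Outer, Lower

P1 → Central (d²=49.71)
P2 → North (d²=62.57)
P3 → North (d²=116.99)
P4 → North (d²=5.73)
P5 → Central (d²=2.64)
P6 → North (d²=131.60)
P7 → Outer (d²=44.89)
P8 → Lower (d²=8.33)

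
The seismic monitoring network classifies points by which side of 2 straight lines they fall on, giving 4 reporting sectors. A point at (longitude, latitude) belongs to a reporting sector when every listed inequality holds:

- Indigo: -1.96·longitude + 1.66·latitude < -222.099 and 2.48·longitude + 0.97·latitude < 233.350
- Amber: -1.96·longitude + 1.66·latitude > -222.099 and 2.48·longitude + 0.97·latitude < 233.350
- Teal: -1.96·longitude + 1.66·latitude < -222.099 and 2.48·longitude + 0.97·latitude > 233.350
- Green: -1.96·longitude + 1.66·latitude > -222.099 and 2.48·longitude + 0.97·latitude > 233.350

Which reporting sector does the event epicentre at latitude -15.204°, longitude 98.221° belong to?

-1.96·98.221 + 1.66·-15.204 = -217.752, which is > -222.099
2.48·98.221 + 0.97·-15.204 = 228.840, which is < 233.350
This sign pattern matches Amber.

Amber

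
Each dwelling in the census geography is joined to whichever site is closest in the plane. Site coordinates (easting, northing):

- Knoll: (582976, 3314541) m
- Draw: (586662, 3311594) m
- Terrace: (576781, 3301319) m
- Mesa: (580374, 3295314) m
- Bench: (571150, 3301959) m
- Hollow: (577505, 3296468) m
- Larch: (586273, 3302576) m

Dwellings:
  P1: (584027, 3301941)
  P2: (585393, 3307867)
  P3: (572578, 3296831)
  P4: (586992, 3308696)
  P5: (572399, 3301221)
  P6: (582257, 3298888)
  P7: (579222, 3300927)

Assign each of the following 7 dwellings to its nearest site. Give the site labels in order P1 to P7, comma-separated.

P1 → Larch (d²=5447741.00)
P2 → Draw (d²=15500890.00)
P3 → Hollow (d²=24407098.00)
P4 → Draw (d²=8507304.00)
P5 → Bench (d²=2104645.00)
P6 → Mesa (d²=16319165.00)
P7 → Terrace (d²=6112145.00)

Larch, Draw, Hollow, Draw, Bench, Mesa, Terrace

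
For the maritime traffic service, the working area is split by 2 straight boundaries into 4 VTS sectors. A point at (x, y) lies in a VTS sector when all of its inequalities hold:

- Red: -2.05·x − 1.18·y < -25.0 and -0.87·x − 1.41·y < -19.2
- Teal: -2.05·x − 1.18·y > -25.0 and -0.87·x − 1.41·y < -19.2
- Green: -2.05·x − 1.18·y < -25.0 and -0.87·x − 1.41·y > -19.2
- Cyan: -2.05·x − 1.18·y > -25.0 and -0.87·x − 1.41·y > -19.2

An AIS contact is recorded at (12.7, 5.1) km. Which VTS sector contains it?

Green

-2.05·12.7 − 1.18·5.1 = -32.053, which is < -25.0
-0.87·12.7 − 1.41·5.1 = -18.240, which is > -19.2
This sign pattern matches Green.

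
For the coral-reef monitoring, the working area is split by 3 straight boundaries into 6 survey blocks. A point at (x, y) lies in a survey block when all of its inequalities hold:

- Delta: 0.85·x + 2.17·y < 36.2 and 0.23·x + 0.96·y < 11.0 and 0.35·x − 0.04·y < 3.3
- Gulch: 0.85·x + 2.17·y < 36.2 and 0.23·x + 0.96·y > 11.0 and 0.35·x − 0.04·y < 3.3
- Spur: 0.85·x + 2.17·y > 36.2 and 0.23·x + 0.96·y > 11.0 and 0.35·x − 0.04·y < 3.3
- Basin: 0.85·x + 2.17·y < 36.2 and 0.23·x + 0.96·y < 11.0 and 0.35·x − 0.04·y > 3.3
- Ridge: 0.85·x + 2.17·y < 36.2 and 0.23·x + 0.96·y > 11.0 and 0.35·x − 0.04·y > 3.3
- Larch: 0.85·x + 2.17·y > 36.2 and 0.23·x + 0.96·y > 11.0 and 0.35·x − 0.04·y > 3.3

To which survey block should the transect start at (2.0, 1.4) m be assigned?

0.85·2.0 + 2.17·1.4 = 4.738, which is < 36.2
0.23·2.0 + 0.96·1.4 = 1.804, which is < 11.0
0.35·2.0 − 0.04·1.4 = 0.644, which is < 3.3
This sign pattern matches Delta.

Delta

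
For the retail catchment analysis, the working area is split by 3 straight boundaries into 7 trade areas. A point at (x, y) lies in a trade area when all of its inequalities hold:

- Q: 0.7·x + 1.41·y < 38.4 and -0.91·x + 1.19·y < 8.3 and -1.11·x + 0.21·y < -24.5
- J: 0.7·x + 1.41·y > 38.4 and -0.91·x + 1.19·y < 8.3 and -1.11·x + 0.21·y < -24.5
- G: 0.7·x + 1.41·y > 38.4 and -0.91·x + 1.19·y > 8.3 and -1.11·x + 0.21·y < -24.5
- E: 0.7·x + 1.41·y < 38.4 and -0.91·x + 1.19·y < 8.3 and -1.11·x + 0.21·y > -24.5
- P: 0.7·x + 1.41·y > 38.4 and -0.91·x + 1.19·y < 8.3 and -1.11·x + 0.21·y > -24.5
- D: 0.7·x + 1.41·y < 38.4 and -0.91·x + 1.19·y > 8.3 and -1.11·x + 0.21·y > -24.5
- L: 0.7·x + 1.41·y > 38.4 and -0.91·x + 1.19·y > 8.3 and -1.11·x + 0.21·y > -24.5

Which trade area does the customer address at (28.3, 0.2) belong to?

0.7·28.3 + 1.41·0.2 = 20.092, which is < 38.4
-0.91·28.3 + 1.19·0.2 = -25.515, which is < 8.3
-1.11·28.3 + 0.21·0.2 = -31.371, which is < -24.5
This sign pattern matches Q.

Q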